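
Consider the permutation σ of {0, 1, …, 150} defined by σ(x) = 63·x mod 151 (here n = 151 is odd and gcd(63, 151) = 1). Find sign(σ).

Start at x=149: 149 → 25 → 65 → 18 → 77 → 19 → 140 → … (one orbit).
Cycle lengths of π_63 on ℤ/151ℤ: [150, 1]; 2 cycles in total.
With 2 cycles on 151 points, sign = (−1)^{151−2} = -1.
Zolotarev: (63|151) = -1, matching the cycle-count sign.

-1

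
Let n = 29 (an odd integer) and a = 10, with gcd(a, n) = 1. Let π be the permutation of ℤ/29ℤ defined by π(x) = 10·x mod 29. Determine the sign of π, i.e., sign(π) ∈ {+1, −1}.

-1

Trace 20: π^k(20) = [20, 26, 28, 19, 16, 15, 5] for k=0..6.
Cycle type of π: 28 + 1; total 2 cycles.
With 2 cycles on 29 points, sign = (−1)^{29−2} = -1.
Via Zolotarev, sign(π_{10}) = (10|29) = -1.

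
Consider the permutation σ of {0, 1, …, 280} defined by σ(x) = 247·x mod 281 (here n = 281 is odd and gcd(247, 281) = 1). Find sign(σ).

Orbit of 253 under x↦247x: [253, 109, 228, 116, 271, 59, 242]… (length divides ord_281(247)).
11 cycles of lengths [28, 28, 28, 28, 28, 28, 28, 28, 28, 28, 1].
sign(π) = (−1)^{n − #cycles} = (−1)^{281−11} = (−1)^270 = +1.

+1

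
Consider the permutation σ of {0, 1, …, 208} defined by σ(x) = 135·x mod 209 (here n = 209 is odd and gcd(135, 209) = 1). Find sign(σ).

Orbit of 78 under x↦135x: [78, 80, 141, 16, 70, 45, 14]… (length divides ord_209(135)).
π_135 has 6 disjoint cycles with lengths [90, 90, 18, 5, 5, 1] on {0,…,208}.
With 6 cycles on 209 points, sign = (−1)^{209−6} = -1.

-1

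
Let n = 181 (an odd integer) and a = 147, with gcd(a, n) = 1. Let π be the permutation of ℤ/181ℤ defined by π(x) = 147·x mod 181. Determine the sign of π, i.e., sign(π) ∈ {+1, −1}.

Start at x=165: 165 → 1 → 147 → 70 → 154 → 13 → 101 → … (one orbit).
Cycle type of π: 90×2 + 1; total 3 cycles.
sign(π) = (−1)^{n − #cycles} = (−1)^{181−3} = (−1)^178 = +1.
(147|181)_J = +1 (Zolotarev's lemma cross-check).

+1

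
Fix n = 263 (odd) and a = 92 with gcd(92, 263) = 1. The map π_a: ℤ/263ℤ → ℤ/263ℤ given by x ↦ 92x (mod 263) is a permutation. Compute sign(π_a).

+1

Orbit of 149 under x↦92x: [149, 32, 51, 221, 81, 88, 206]… (length divides ord_263(92)).
Cycle lengths of π_92 on ℤ/263ℤ: [131, 131, 1]; 3 cycles in total.
263 − 3 = 260 transpositions; sign(π) = (−1)^260 = +1.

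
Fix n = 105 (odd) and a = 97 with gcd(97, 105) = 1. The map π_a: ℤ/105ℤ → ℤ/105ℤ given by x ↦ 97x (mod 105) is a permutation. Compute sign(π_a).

+1

Start at x=1: 1 → 97 → 64 → 13 → 1 (one orbit).
The orbit structure of x ↦ 97x mod 105: 33 orbits of sizes [4, 4, 4, 4, 4, 4, 4, 4, 4, 4, 4, 4, 4, 4, 4, 4, 4, 4, 4, 4, 4, 2, 2, 2, 2, 2, 2, 2, 2, 2, 1, 1, 1].
sign(π) = (−1)^{n − #cycles} = (−1)^{105−33} = (−1)^72 = +1.
Zolotarev: (97|105) = +1, matching the cycle-count sign.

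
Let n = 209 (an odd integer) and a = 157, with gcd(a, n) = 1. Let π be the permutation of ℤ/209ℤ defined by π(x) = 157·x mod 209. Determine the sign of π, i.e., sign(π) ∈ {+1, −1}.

Start at x=196: 196 → 49 → 169 → 199 → 102 → 130 → 137 → … (one orbit).
9 cycles of lengths [45, 45, 45, 45, 9, 9, 5, 5, 1].
sign(π) = (−1)^{n − #cycles} = (−1)^{209−9} = (−1)^200 = +1.
Via Zolotarev, sign(π_{157}) = (157|209) = +1.

+1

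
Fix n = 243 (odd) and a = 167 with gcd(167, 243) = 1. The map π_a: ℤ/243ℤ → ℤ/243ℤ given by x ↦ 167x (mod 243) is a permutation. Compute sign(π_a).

Start at x=20: 20 → 181 → 95 → 70 → 26 → 211 → 2 → … (one orbit).
6 cycles of lengths [162, 54, 18, 6, 2, 1].
243 − 6 = 237 transpositions; sign(π) = (−1)^237 = -1.
Via Zolotarev, sign(π_{167}) = (167|243) = -1.

-1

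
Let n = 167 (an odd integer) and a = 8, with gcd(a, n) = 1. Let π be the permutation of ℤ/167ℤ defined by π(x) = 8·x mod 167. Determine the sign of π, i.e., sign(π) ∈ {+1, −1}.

+1

Orbit of 133 under x↦8x: [133, 62, 162, 127, 14, 112, 61]… (length divides ord_167(8)).
Cycle type of π: 83×2 + 1; total 3 cycles.
n − c = 167 − 3 = 164; sign = (−1)^164 = +1.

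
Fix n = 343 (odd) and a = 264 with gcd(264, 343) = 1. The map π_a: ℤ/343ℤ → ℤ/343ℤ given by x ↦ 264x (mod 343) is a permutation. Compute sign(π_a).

Start at x=215: 215 → 165 → 342 → 79 → 276 → 148 → 313 → … (one orbit).
The orbit structure of x ↦ 264x mod 343: 16 orbits of sizes [42, 42, 42, 42, 42, 42, 42, 6, 6, 6, 6, 6, 6, 6, 6, 1].
sign(π) = (−1)^{n − #cycles} = (−1)^{343−16} = (−1)^327 = -1.
The Jacobi symbol (264|343) = -1 (Zolotarev) agrees.

-1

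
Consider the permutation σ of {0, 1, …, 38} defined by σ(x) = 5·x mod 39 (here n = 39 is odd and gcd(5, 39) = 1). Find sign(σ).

+1

Start at x=25: 25 → 8 → 1 → 5 → 25 (one orbit).
The orbit structure of x ↦ 5x mod 39: 11 orbits of sizes [4, 4, 4, 4, 4, 4, 4, 4, 4, 2, 1].
n − c = 39 − 11 = 28; sign = (−1)^28 = +1.
Via Zolotarev, sign(π_{5}) = (5|39) = +1.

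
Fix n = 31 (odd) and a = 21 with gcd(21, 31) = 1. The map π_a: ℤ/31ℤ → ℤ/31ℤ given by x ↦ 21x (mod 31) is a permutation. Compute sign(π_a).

-1

Trace 1: π^k(1) = [1, 21, 7, 23, 18, 6, 2] for k=0..6.
Cycle lengths of π_21 on ℤ/31ℤ: [30, 1]; 2 cycles in total.
With 2 cycles on 31 points, sign = (−1)^{31−2} = -1.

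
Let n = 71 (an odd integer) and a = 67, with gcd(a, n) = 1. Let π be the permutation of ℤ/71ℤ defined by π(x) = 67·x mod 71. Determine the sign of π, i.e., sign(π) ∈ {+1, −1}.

Orbit of 66 under x↦67x: [66, 20, 62, 36, 69, 8, 39]… (length divides ord_71(67)).
The orbit structure of x ↦ 67x mod 71: 2 orbits of sizes [70, 1].
2 cycles on 71: each ℓ→(−1)^(ℓ−1), product (−1)^69 = -1.

-1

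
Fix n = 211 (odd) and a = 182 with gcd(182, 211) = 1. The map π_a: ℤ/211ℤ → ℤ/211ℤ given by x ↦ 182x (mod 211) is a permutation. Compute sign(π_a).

Trace 16: π^k(16) = [16, 169, 163, 126, 144, 44, 201] for k=0..6.
Decompose π into cycles: lengths [105, 105, 1] (3 cycles, including the fixed point 0).
Σ(ℓ_i−1) = 211−3 = 208; sign = (−1)^208 = +1.
(182|211)_J = +1 (Zolotarev's lemma cross-check).

+1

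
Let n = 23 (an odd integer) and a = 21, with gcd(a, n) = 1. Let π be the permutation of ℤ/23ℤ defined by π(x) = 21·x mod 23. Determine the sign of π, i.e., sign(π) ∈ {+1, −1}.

Trace 3: π^k(3) = [3, 17, 12, 22, 2, 19, 8] for k=0..6.
π_21 has 2 disjoint cycles with lengths [22, 1] on {0,…,22}.
n − c = 23 − 2 = 21; sign = (−1)^21 = -1.

-1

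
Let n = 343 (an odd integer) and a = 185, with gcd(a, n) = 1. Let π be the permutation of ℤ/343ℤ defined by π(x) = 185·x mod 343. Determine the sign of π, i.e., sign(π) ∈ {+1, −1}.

Start at x=288: 288 → 115 → 9 → 293 → 11 → 320 → 204 → … (one orbit).
4 cycles of lengths [294, 42, 6, 1].
Σ(ℓ_i−1) = 343−4 = 339; sign = (−1)^339 = -1.

-1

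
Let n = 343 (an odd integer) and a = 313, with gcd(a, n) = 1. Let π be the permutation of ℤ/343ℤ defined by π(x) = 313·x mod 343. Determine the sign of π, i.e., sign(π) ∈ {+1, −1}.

-1

Orbit of 276 under x↦313x: [276, 295, 68, 18, 146, 79, 31]… (length divides ord_343(313)).
Cycle type of π: 42×7 + 6×8 + 1; total 16 cycles.
With 16 cycles on 343 points, sign = (−1)^{343−16} = -1.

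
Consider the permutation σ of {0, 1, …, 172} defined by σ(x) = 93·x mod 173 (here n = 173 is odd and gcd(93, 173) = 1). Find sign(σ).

Orbit of 1 under x↦93x: [1, 93, 172, 80]… (length divides ord_173(93)).
Decompose π into cycles: lengths [4, 4, 4, 4, 4, 4, 4, 4, 4, 4, 4, 4, 4, 4, 4, 4, 4, 4, 4, 4, 4, 4, 4, 4, 4, 4, 4, 4, 4, 4, 4, 4, 4, 4, 4, 4, 4, 4, 4, 4, 4, 4, 4, 1] (44 cycles, including the fixed point 0).
With 44 cycles on 173 points, sign = (−1)^{173−44} = -1.
Via Zolotarev, sign(π_{93}) = (93|173) = -1.

-1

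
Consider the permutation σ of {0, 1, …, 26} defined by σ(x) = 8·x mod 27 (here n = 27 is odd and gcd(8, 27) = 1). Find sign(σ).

-1

Start at x=10: 10 → 26 → 19 → 17 → 1 → 8 → 10 (one orbit).
Decompose π into cycles: lengths [6, 6, 6, 2, 2, 2, 2, 1] (8 cycles, including the fixed point 0).
sign(π) = (−1)^{n − #cycles} = (−1)^{27−8} = (−1)^19 = -1.
(8|27)_J = -1 (Zolotarev's lemma cross-check).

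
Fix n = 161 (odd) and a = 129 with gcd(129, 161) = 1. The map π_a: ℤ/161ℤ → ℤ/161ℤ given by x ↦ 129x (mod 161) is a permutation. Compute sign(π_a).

Trace 157: π^k(157) = [157, 128, 90, 18, 68, 78, 80] for k=0..6.
Decompose π into cycles: lengths [66, 66, 22, 6, 1] (5 cycles, including the fixed point 0).
5 cycles on 161: each ℓ→(−1)^(ℓ−1), product (−1)^156 = +1.
Via Zolotarev, sign(π_{129}) = (129|161) = +1.

+1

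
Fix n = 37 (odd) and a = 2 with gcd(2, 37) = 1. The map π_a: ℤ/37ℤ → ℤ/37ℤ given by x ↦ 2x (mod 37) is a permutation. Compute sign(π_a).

Start at x=28: 28 → 19 → 1 → 2 → 4 → 8 → 16 → … (one orbit).
Decompose π into cycles: lengths [36, 1] (2 cycles, including the fixed point 0).
n − c = 37 − 2 = 35; sign = (−1)^35 = -1.
The Jacobi symbol (2|37) = -1 (Zolotarev) agrees.

-1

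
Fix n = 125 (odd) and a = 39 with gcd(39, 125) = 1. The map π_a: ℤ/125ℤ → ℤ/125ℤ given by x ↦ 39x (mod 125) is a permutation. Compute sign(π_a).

+1

Trace 121: π^k(121) = [121, 94, 41, 99, 111, 79, 81] for k=0..6.
Cycle lengths of π_39 on ℤ/125ℤ: [50, 50, 10, 10, 2, 2, 1]; 7 cycles in total.
sign(π) = (−1)^{n − #cycles} = (−1)^{125−7} = (−1)^118 = +1.
(39|125)_J = +1 (Zolotarev's lemma cross-check).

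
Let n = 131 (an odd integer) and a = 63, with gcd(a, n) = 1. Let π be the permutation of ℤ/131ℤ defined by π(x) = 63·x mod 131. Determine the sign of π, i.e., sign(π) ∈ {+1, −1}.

Trace 80: π^k(80) = [80, 62, 107, 60, 112, 113, 45] for k=0..6.
Cycle lengths of π_63 on ℤ/131ℤ: [13, 13, 13, 13, 13, 13, 13, 13, 13, 13, 1]; 11 cycles in total.
Σ(ℓ_i−1) = 131−11 = 120; sign = (−1)^120 = +1.
Via Zolotarev, sign(π_{63}) = (63|131) = +1.

+1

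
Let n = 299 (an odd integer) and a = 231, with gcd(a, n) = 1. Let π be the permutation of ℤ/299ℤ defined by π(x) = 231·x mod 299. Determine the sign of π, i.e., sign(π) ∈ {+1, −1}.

Trace 231: π^k(231) = [231, 139, 116, 185, 277, 1] for k=0..5.
π_231 has 69 disjoint cycles with lengths [6, 6, 6, 6, 6, 6, 6, 6, 6, 6, 6, 6, 6, 6, 6, 6, 6, 6, 6, 6, 6, 6, 6, 6, 6, 6, 6, 6, 6, 6, 6, 6, 6, 6, 6, 6, 6, 6, 6, 6, 6, 6, 6, 6, 6, 6, 1, 1, 1, 1, 1, 1, 1, 1, 1, 1, 1, 1, 1, 1, 1, 1, 1, 1, 1, 1, 1, 1, 1] on {0,…,298}.
Σ(ℓ_i−1) = 299−69 = 230; sign = (−1)^230 = +1.

+1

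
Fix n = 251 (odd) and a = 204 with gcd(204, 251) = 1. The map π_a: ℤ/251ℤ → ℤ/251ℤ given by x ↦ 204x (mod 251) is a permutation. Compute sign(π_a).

Orbit of 204 under x↦204x: [204, 201, 91, 241, 219, 249, 94]… (length divides ord_251(204)).
11 cycles of lengths [25, 25, 25, 25, 25, 25, 25, 25, 25, 25, 1].
n − c = 251 − 11 = 240; sign = (−1)^240 = +1.
Check: (204/251) = +1 by Zolotarev.

+1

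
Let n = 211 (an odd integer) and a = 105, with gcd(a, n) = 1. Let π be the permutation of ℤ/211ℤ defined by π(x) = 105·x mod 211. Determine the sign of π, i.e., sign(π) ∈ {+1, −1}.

+1

Start at x=208: 208 → 107 → 52 → 185 → 13 → 99 → 56 → … (one orbit).
π_105 has 3 disjoint cycles with lengths [105, 105, 1] on {0,…,210}.
3 cycles on 211: each ℓ→(−1)^(ℓ−1), product (−1)^208 = +1.
Via Zolotarev, sign(π_{105}) = (105|211) = +1.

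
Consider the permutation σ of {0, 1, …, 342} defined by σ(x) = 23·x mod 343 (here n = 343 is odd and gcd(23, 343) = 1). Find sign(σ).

+1

Trace 86: π^k(86) = [86, 263, 218, 212, 74, 330, 44] for k=0..6.
π_23 has 7 disjoint cycles with lengths [147, 147, 21, 21, 3, 3, 1] on {0,…,342}.
n − c = 343 − 7 = 336; sign = (−1)^336 = +1.
Via Zolotarev, sign(π_{23}) = (23|343) = +1.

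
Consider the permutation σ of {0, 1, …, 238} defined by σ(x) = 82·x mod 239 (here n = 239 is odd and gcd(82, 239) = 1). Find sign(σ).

-1

Trace 152: π^k(152) = [152, 36, 84, 196, 59, 58, 215] for k=0..6.
2 cycles of lengths [238, 1].
With 2 cycles on 239 points, sign = (−1)^{239−2} = -1.
The Jacobi symbol (82|239) = -1 (Zolotarev) agrees.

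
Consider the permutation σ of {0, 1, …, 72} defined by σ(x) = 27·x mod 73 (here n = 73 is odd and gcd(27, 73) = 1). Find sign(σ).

+1

Trace 27: π^k(27) = [27, 72, 46, 1] for k=0..3.
π_27 has 19 disjoint cycles with lengths [4, 4, 4, 4, 4, 4, 4, 4, 4, 4, 4, 4, 4, 4, 4, 4, 4, 4, 1] on {0,…,72}.
sign(π) = (−1)^{n − #cycles} = (−1)^{73−19} = (−1)^54 = +1.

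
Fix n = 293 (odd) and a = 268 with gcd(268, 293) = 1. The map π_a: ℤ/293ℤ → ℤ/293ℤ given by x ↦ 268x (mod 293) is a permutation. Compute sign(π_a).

+1

Orbit of 65 under x↦268x: [65, 133, 191, 206, 124, 123, 148]… (length divides ord_293(268)).
π_268 has 5 disjoint cycles with lengths [73, 73, 73, 73, 1] on {0,…,292}.
Σ(ℓ_i−1) = 293−5 = 288; sign = (−1)^288 = +1.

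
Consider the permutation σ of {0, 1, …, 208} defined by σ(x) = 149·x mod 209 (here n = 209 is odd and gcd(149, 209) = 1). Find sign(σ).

Trace 172: π^k(172) = [172, 130, 142, 49, 195, 4, 178] for k=0..6.
π_149 has 6 disjoint cycles with lengths [90, 90, 10, 9, 9, 1] on {0,…,208}.
With 6 cycles on 209 points, sign = (−1)^{209−6} = -1.

-1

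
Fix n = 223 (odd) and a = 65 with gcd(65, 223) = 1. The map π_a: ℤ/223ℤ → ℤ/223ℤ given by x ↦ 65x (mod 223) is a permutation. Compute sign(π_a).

Start at x=73: 73 → 62 → 16 → 148 → 31 → 8 → 74 → … (one orbit).
Cycle type of π: 111×2 + 1; total 3 cycles.
223 − 3 = 220 transpositions; sign(π) = (−1)^220 = +1.

+1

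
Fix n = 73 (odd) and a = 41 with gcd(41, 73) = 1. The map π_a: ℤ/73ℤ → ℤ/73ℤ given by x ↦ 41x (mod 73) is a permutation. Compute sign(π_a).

+1

Trace 18: π^k(18) = [18, 8, 36, 16, 72, 32, 71] for k=0..6.
Cycle type of π: 18×4 + 1; total 5 cycles.
5 cycles on 73: each ℓ→(−1)^(ℓ−1), product (−1)^68 = +1.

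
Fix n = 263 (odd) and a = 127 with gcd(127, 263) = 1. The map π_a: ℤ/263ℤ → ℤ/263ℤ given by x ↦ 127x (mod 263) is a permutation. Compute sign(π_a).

-1

Trace 252: π^k(252) = [252, 181, 106, 49, 174, 6, 236] for k=0..6.
The orbit structure of x ↦ 127x mod 263: 2 orbits of sizes [262, 1].
263 − 2 = 261 transpositions; sign(π) = (−1)^261 = -1.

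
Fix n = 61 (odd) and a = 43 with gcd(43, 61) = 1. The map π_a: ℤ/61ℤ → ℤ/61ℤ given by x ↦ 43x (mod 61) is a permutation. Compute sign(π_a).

-1

Start at x=55: 55 → 47 → 8 → 39 → 30 → 9 → 21 → … (one orbit).
π_43 has 2 disjoint cycles with lengths [60, 1] on {0,…,60}.
sign(π) = (−1)^{n − #cycles} = (−1)^{61−2} = (−1)^59 = -1.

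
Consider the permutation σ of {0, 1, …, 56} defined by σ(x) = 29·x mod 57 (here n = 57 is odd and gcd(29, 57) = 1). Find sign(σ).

+1

Orbit of 25 under x↦29x: [25, 41, 49, 53, 55, 56, 28]… (length divides ord_57(29)).
5 cycles of lengths [18, 18, 18, 2, 1].
Σ(ℓ_i−1) = 57−5 = 52; sign = (−1)^52 = +1.
Zolotarev: (29|57) = +1, matching the cycle-count sign.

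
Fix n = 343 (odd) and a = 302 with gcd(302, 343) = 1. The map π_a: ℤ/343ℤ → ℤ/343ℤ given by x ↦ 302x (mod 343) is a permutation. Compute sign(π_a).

+1

Trace 323: π^k(323) = [323, 134, 337, 246, 204, 211, 267] for k=0..6.
19 cycles of lengths [49, 49, 49, 49, 49, 49, 7, 7, 7, 7, 7, 7, 1, 1, 1, 1, 1, 1, 1].
343 − 19 = 324 transpositions; sign(π) = (−1)^324 = +1.
The Jacobi symbol (302|343) = +1 (Zolotarev) agrees.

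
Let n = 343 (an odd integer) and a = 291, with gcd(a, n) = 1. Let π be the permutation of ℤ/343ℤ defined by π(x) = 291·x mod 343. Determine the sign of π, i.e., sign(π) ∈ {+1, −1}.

+1

Orbit of 53 under x↦291x: [53, 331, 281, 137, 79, 8, 270]… (length divides ord_343(291)).
Cycle type of π: 147×2 + 21×2 + 3×2 + 1; total 7 cycles.
7 cycles on 343: each ℓ→(−1)^(ℓ−1), product (−1)^336 = +1.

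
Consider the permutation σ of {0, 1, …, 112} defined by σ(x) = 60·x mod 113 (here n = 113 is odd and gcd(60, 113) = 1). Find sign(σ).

Start at x=16: 16 → 56 → 83 → 8 → 28 → 98 → 4 → … (one orbit).
The orbit structure of x ↦ 60x mod 113: 5 orbits of sizes [28, 28, 28, 28, 1].
5 cycles on 113: each ℓ→(−1)^(ℓ−1), product (−1)^108 = +1.
Zolotarev: (60|113) = +1, matching the cycle-count sign.

+1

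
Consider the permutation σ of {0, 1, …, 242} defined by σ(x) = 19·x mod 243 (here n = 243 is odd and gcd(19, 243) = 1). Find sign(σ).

+1

Trace 55: π^k(55) = [55, 73, 172, 109, 127, 226, 163] for k=0..6.
Cycle type of π: 27×6 + 9×6 + 3×6 + 1×9; total 27 cycles.
n − c = 243 − 27 = 216; sign = (−1)^216 = +1.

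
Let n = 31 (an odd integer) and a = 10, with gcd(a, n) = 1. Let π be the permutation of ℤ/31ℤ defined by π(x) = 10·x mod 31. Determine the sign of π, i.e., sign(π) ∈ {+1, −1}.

Orbit of 8 under x↦10x: [8, 18, 25, 2, 20, 14, 16]… (length divides ord_31(10)).
Cycle type of π: 15×2 + 1; total 3 cycles.
n − c = 31 − 3 = 28; sign = (−1)^28 = +1.
Zolotarev: (10|31) = +1, matching the cycle-count sign.

+1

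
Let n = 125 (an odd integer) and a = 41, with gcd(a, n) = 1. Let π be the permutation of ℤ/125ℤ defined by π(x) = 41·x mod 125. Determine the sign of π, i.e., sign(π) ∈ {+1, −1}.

Start at x=86: 86 → 26 → 66 → 81 → 71 → 36 → 101 → … (one orbit).
π_41 has 13 disjoint cycles with lengths [25, 25, 25, 25, 5, 5, 5, 5, 1, 1, 1, 1, 1] on {0,…,124}.
sign(π) = (−1)^{n − #cycles} = (−1)^{125−13} = (−1)^112 = +1.
Via Zolotarev, sign(π_{41}) = (41|125) = +1.

+1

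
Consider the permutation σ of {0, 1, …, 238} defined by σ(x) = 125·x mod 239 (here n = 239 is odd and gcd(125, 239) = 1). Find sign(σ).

+1

Trace 32: π^k(32) = [32, 176, 12, 66, 124, 204, 166] for k=0..6.
3 cycles of lengths [119, 119, 1].
Σ(ℓ_i−1) = 239−3 = 236; sign = (−1)^236 = +1.
Zolotarev: (125|239) = +1, matching the cycle-count sign.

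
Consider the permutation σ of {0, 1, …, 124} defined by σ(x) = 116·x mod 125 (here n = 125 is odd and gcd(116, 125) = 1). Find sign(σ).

Start at x=121: 121 → 36 → 51 → 41 → 6 → 71 → 111 → … (one orbit).
Cycle type of π: 25×4 + 5×4 + 1×5; total 13 cycles.
sign(π) = (−1)^{n − #cycles} = (−1)^{125−13} = (−1)^112 = +1.
Check: (116/125) = +1 by Zolotarev.

+1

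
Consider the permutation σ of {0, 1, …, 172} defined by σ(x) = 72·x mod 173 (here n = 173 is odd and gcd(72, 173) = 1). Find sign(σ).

Start at x=101: 101 → 6 → 86 → 137 → 3 → 43 → 155 → … (one orbit).
π_72 has 2 disjoint cycles with lengths [172, 1] on {0,…,172}.
2 cycles on 173: each ℓ→(−1)^(ℓ−1), product (−1)^171 = -1.
Check: (72/173) = -1 by Zolotarev.

-1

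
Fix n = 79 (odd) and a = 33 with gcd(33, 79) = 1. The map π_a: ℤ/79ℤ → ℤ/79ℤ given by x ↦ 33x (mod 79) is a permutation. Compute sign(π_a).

-1

Trace 69: π^k(69) = [69, 65, 12, 1, 33, 62, 71] for k=0..6.
π_33 has 4 disjoint cycles with lengths [26, 26, 26, 1] on {0,…,78}.
With 4 cycles on 79 points, sign = (−1)^{79−4} = -1.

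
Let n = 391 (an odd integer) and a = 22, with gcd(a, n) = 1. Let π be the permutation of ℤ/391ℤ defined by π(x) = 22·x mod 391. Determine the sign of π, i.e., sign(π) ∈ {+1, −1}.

+1

Start at x=1: 1 → 22 → 93 → 91 → 47 → 252 → 70 → … (one orbit).
The orbit structure of x ↦ 22x mod 391: 35 orbits of sizes [16, 16, 16, 16, 16, 16, 16, 16, 16, 16, 16, 16, 16, 16, 16, 16, 16, 16, 16, 16, 16, 16, 16, 2, 2, 2, 2, 2, 2, 2, 2, 2, 2, 2, 1].
With 35 cycles on 391 points, sign = (−1)^{391−35} = +1.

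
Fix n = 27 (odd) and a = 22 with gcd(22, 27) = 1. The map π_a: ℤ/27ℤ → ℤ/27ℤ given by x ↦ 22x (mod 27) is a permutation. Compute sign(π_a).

Orbit of 16 under x↦22x: [16, 1, 22, 25, 10, 4, 7]… (length divides ord_27(22)).
Decompose π into cycles: lengths [9, 9, 3, 3, 1, 1, 1] (7 cycles, including the fixed point 0).
n − c = 27 − 7 = 20; sign = (−1)^20 = +1.
The Jacobi symbol (22|27) = +1 (Zolotarev) agrees.

+1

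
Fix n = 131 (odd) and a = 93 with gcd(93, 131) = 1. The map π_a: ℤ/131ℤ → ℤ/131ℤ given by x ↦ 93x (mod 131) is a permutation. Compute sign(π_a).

-1

Orbit of 13 under x↦93x: [13, 30, 39, 90, 117, 8, 89]… (length divides ord_131(93)).
π_93 has 2 disjoint cycles with lengths [130, 1] on {0,…,130}.
131 − 2 = 129 transpositions; sign(π) = (−1)^129 = -1.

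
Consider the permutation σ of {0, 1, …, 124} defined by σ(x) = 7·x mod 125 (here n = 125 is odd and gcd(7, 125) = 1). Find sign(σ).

-1

Trace 18: π^k(18) = [18, 1, 7, 49, 93, 26, 57] for k=0..6.
Cycle lengths of π_7 on ℤ/125ℤ: [20, 20, 20, 20, 20, 4, 4, 4, 4, 4, 4, 1]; 12 cycles in total.
With 12 cycles on 125 points, sign = (−1)^{125−12} = -1.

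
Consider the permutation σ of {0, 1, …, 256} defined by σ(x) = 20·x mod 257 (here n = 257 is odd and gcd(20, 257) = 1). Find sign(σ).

-1

Orbit of 170 under x↦20x: [170, 59, 152, 213, 148, 133, 90]… (length divides ord_257(20)).
Decompose π into cycles: lengths [256, 1] (2 cycles, including the fixed point 0).
2 cycles on 257: each ℓ→(−1)^(ℓ−1), product (−1)^255 = -1.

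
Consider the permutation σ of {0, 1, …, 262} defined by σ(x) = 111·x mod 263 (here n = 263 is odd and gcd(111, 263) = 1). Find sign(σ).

+1

Start at x=96: 96 → 136 → 105 → 83 → 8 → 99 → 206 → … (one orbit).
π_111 has 3 disjoint cycles with lengths [131, 131, 1] on {0,…,262}.
3 cycles on 263: each ℓ→(−1)^(ℓ−1), product (−1)^260 = +1.
Via Zolotarev, sign(π_{111}) = (111|263) = +1.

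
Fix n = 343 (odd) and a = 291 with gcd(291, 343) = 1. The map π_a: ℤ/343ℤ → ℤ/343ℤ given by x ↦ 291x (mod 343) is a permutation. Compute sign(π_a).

Orbit of 9 under x↦291x: [9, 218, 326, 198, 337, 312, 240]… (length divides ord_343(291)).
Cycle type of π: 147×2 + 21×2 + 3×2 + 1; total 7 cycles.
Σ(ℓ_i−1) = 343−7 = 336; sign = (−1)^336 = +1.
Check: (291/343) = +1 by Zolotarev.

+1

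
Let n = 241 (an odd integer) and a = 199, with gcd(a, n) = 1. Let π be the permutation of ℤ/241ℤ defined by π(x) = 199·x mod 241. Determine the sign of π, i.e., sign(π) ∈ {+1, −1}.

Orbit of 203 under x↦199x: [203, 150, 207, 223, 33, 60, 131]… (length divides ord_241(199)).
Decompose π into cycles: lengths [240, 1] (2 cycles, including the fixed point 0).
Σ(ℓ_i−1) = 241−2 = 239; sign = (−1)^239 = -1.
Check: (199/241) = -1 by Zolotarev.

-1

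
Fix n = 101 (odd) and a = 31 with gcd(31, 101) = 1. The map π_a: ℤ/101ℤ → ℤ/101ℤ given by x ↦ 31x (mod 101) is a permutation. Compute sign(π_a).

+1

Trace 31: π^k(31) = [31, 52, 97, 78, 95, 16, 92] for k=0..6.
5 cycles of lengths [25, 25, 25, 25, 1].
101 − 5 = 96 transpositions; sign(π) = (−1)^96 = +1.
Zolotarev: (31|101) = +1, matching the cycle-count sign.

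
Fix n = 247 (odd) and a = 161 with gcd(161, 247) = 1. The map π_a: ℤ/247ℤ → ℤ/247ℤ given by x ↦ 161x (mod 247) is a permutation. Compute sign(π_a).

Trace 96: π^k(96) = [96, 142, 138, 235, 44, 168, 125] for k=0..6.
Cycle type of π: 36×6 + 9×2 + 4×3 + 1; total 12 cycles.
sign(π) = (−1)^{n − #cycles} = (−1)^{247−12} = (−1)^235 = -1.

-1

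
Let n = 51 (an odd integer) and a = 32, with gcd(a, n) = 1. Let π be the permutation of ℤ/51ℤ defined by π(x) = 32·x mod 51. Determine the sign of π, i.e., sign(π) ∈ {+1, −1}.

-1

Orbit of 16 under x↦32x: [16, 2, 13, 8, 1, 32, 4]… (length divides ord_51(32)).
The orbit structure of x ↦ 32x mod 51: 8 orbits of sizes [8, 8, 8, 8, 8, 8, 2, 1].
51 − 8 = 43 transpositions; sign(π) = (−1)^43 = -1.
Check: (32/51) = -1 by Zolotarev.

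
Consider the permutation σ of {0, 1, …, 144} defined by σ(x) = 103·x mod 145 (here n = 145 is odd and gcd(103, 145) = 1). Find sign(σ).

Start at x=59: 59 → 132 → 111 → 123 → 54 → 52 → 136 → … (one orbit).
Cycle lengths of π_103 on ℤ/145ℤ: [28, 28, 28, 28, 7, 7, 7, 7, 4, 1]; 10 cycles in total.
sign(π) = (−1)^{n − #cycles} = (−1)^{145−10} = (−1)^135 = -1.
Check: (103/145) = -1 by Zolotarev.

-1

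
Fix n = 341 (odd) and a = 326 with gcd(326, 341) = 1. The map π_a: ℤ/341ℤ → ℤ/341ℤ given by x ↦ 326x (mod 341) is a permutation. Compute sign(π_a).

-1

Start at x=225: 225 → 35 → 157 → 32 → 202 → 39 → 97 → … (one orbit).
38 cycles of lengths [10, 10, 10, 10, 10, 10, 10, 10, 10, 10, 10, 10, 10, 10, 10, 10, 10, 10, 10, 10, 10, 10, 10, 10, 10, 10, 10, 10, 10, 10, 10, 5, 5, 5, 5, 5, 5, 1].
38 cycles on 341: each ℓ→(−1)^(ℓ−1), product (−1)^303 = -1.
(326|341)_J = -1 (Zolotarev's lemma cross-check).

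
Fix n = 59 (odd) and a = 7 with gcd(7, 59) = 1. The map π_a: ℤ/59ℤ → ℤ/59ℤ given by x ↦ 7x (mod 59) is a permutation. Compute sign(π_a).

Trace 3: π^k(3) = [3, 21, 29, 26, 5, 35, 9] for k=0..6.
Decompose π into cycles: lengths [29, 29, 1] (3 cycles, including the fixed point 0).
3 cycles on 59: each ℓ→(−1)^(ℓ−1), product (−1)^56 = +1.
(7|59)_J = +1 (Zolotarev's lemma cross-check).

+1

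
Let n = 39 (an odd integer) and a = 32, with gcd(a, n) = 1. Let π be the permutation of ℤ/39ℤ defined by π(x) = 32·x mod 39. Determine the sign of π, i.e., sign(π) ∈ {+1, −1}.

Trace 4: π^k(4) = [4, 11, 1, 32, 10, 8, 22] for k=0..6.
Cycle type of π: 12×3 + 2 + 1; total 5 cycles.
With 5 cycles on 39 points, sign = (−1)^{39−5} = +1.
Check: (32/39) = +1 by Zolotarev.

+1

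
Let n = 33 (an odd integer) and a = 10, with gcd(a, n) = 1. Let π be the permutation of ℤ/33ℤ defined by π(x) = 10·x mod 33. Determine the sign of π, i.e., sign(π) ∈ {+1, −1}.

Trace 1: π^k(1) = [1, 10] for k=0..1.
Cycle lengths of π_10 on ℤ/33ℤ: [2, 2, 2, 2, 2, 2, 2, 2, 2, 2, 2, 2, 2, 2, 2, 1, 1, 1]; 18 cycles in total.
18 cycles on 33: each ℓ→(−1)^(ℓ−1), product (−1)^15 = -1.

-1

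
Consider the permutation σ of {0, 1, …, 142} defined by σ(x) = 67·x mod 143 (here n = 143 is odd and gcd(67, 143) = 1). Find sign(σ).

Trace 1: π^k(1) = [1, 67, 56, 34, 133, 45, 12] for k=0..6.
π_67 has 22 disjoint cycles with lengths [12, 12, 12, 12, 12, 12, 12, 12, 12, 12, 12, 1, 1, 1, 1, 1, 1, 1, 1, 1, 1, 1] on {0,…,142}.
22 cycles on 143: each ℓ→(−1)^(ℓ−1), product (−1)^121 = -1.
Via Zolotarev, sign(π_{67}) = (67|143) = -1.

-1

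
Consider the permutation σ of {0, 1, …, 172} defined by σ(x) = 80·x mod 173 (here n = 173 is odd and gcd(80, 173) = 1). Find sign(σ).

-1

Start at x=93: 93 → 1 → 80 → 172 → 93 (one orbit).
The orbit structure of x ↦ 80x mod 173: 44 orbits of sizes [4, 4, 4, 4, 4, 4, 4, 4, 4, 4, 4, 4, 4, 4, 4, 4, 4, 4, 4, 4, 4, 4, 4, 4, 4, 4, 4, 4, 4, 4, 4, 4, 4, 4, 4, 4, 4, 4, 4, 4, 4, 4, 4, 1].
sign(π) = (−1)^{n − #cycles} = (−1)^{173−44} = (−1)^129 = -1.
Via Zolotarev, sign(π_{80}) = (80|173) = -1.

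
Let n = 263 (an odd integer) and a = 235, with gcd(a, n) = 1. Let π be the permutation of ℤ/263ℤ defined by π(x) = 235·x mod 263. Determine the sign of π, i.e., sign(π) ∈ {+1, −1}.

+1

Start at x=88: 88 → 166 → 86 → 222 → 96 → 205 → 46 → … (one orbit).
Cycle lengths of π_235 on ℤ/263ℤ: [131, 131, 1]; 3 cycles in total.
n − c = 263 − 3 = 260; sign = (−1)^260 = +1.
Zolotarev: (235|263) = +1, matching the cycle-count sign.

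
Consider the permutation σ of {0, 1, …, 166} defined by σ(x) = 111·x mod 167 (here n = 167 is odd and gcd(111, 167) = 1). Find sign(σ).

-1

Trace 131: π^k(131) = [131, 12, 163, 57, 148, 62, 35] for k=0..6.
2 cycles of lengths [166, 1].
2 cycles on 167: each ℓ→(−1)^(ℓ−1), product (−1)^165 = -1.
(111|167)_J = -1 (Zolotarev's lemma cross-check).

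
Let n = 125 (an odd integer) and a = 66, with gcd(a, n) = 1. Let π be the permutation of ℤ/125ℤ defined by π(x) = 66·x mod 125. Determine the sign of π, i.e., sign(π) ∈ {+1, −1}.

+1

Orbit of 111 under x↦66x: [111, 76, 16, 56, 71, 61, 26]… (length divides ord_125(66)).
The orbit structure of x ↦ 66x mod 125: 13 orbits of sizes [25, 25, 25, 25, 5, 5, 5, 5, 1, 1, 1, 1, 1].
sign(π) = (−1)^{n − #cycles} = (−1)^{125−13} = (−1)^112 = +1.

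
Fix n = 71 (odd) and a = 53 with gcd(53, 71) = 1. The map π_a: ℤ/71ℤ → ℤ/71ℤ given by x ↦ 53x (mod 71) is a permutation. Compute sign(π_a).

-1

Start at x=59: 59 → 3 → 17 → 49 → 41 → 43 → 7 → … (one orbit).
π_53 has 2 disjoint cycles with lengths [70, 1] on {0,…,70}.
sign(π) = (−1)^{n − #cycles} = (−1)^{71−2} = (−1)^69 = -1.
Check: (53/71) = -1 by Zolotarev.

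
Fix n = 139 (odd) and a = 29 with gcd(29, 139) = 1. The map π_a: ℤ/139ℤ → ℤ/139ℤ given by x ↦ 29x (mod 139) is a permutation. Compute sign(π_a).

Orbit of 118 under x↦29x: [118, 86, 131, 46, 83, 44, 25]… (length divides ord_139(29)).
Cycle lengths of π_29 on ℤ/139ℤ: [69, 69, 1]; 3 cycles in total.
sign(π) = (−1)^{n − #cycles} = (−1)^{139−3} = (−1)^136 = +1.

+1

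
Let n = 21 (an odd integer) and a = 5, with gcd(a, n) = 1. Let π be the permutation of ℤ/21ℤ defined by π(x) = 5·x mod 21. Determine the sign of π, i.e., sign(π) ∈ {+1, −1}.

+1

Orbit of 5 under x↦5x: [5, 4, 20, 16, 17, 1]… (length divides ord_21(5)).
Decompose π into cycles: lengths [6, 6, 6, 2, 1] (5 cycles, including the fixed point 0).
5 cycles on 21: each ℓ→(−1)^(ℓ−1), product (−1)^16 = +1.
The Jacobi symbol (5|21) = +1 (Zolotarev) agrees.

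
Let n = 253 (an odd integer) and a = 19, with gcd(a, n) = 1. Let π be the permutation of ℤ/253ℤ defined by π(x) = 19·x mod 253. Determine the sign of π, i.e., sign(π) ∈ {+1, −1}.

+1

Start at x=133: 133 → 250 → 196 → 182 → 169 → 175 → 36 → … (one orbit).
Decompose π into cycles: lengths [110, 110, 22, 10, 1] (5 cycles, including the fixed point 0).
253 − 5 = 248 transpositions; sign(π) = (−1)^248 = +1.
(19|253)_J = +1 (Zolotarev's lemma cross-check).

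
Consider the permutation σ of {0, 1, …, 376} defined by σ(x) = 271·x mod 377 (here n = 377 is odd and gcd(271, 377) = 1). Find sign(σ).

+1

Start at x=165: 165 → 229 → 231 → 19 → 248 → 102 → 121 → … (one orbit).
7 cycles of lengths [84, 84, 84, 84, 28, 12, 1].
With 7 cycles on 377 points, sign = (−1)^{377−7} = +1.
The Jacobi symbol (271|377) = +1 (Zolotarev) agrees.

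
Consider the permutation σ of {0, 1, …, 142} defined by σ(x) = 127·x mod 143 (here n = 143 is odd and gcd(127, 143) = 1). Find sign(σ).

-1

Start at x=17: 17 → 14 → 62 → 9 → 142 → 16 → 30 → … (one orbit).
The orbit structure of x ↦ 127x mod 143: 8 orbits of sizes [30, 30, 30, 30, 10, 6, 6, 1].
Σ(ℓ_i−1) = 143−8 = 135; sign = (−1)^135 = -1.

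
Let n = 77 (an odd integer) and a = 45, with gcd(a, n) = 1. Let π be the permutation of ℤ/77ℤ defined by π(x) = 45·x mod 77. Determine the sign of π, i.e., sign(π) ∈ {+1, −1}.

-1

Orbit of 1 under x↦45x: [1, 45, 23, 34, 67, 12]… (length divides ord_77(45)).
Decompose π into cycles: lengths [6, 6, 6, 6, 6, 6, 6, 6, 6, 6, 6, 1, 1, 1, 1, 1, 1, 1, 1, 1, 1, 1] (22 cycles, including the fixed point 0).
n − c = 77 − 22 = 55; sign = (−1)^55 = -1.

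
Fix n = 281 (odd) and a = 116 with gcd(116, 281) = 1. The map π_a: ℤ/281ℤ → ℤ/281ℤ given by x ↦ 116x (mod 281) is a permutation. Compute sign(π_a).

+1

Orbit of 222 under x↦116x: [222, 181, 202, 109, 280, 165, 32]… (length divides ord_281(116)).
π_116 has 21 disjoint cycles with lengths [14, 14, 14, 14, 14, 14, 14, 14, 14, 14, 14, 14, 14, 14, 14, 14, 14, 14, 14, 14, 1] on {0,…,280}.
n − c = 281 − 21 = 260; sign = (−1)^260 = +1.
(116|281)_J = +1 (Zolotarev's lemma cross-check).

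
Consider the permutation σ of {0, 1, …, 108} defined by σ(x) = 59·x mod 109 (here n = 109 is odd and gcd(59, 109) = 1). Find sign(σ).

-1

Start at x=68: 68 → 88 → 69 → 38 → 62 → 61 → 2 → … (one orbit).
π_59 has 2 disjoint cycles with lengths [108, 1] on {0,…,108}.
2 cycles on 109: each ℓ→(−1)^(ℓ−1), product (−1)^107 = -1.
Via Zolotarev, sign(π_{59}) = (59|109) = -1.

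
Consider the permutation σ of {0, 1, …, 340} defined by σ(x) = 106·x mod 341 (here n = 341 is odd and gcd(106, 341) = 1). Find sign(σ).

+1

Start at x=106: 106 → 324 → 244 → 289 → 285 → 202 → 270 → … (one orbit).
The orbit structure of x ↦ 106x mod 341: 13 orbits of sizes [30, 30, 30, 30, 30, 30, 30, 30, 30, 30, 30, 10, 1].
Σ(ℓ_i−1) = 341−13 = 328; sign = (−1)^328 = +1.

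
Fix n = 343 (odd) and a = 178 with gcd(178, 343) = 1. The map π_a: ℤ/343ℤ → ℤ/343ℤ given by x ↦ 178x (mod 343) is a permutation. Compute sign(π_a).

Orbit of 178 under x↦178x: [178, 128, 146, 263, 166, 50, 325]… (length divides ord_343(178)).
Decompose π into cycles: lengths [42, 42, 42, 42, 42, 42, 42, 6, 6, 6, 6, 6, 6, 6, 6, 1] (16 cycles, including the fixed point 0).
Σ(ℓ_i−1) = 343−16 = 327; sign = (−1)^327 = -1.
(178|343)_J = -1 (Zolotarev's lemma cross-check).

-1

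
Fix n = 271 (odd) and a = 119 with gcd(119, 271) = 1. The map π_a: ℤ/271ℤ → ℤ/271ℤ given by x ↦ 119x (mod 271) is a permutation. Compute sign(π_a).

Orbit of 248 under x↦119x: [248, 244, 39, 34, 252, 178, 44]… (length divides ord_271(119)).
The orbit structure of x ↦ 119x mod 271: 7 orbits of sizes [45, 45, 45, 45, 45, 45, 1].
sign(π) = (−1)^{n − #cycles} = (−1)^{271−7} = (−1)^264 = +1.

+1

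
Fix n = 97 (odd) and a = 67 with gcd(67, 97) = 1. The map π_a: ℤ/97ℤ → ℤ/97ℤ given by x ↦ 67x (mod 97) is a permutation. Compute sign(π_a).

-1

Orbit of 45 under x↦67x: [45, 8, 51, 22, 19, 12, 28]… (length divides ord_97(67)).
The orbit structure of x ↦ 67x mod 97: 4 orbits of sizes [32, 32, 32, 1].
4 cycles on 97: each ℓ→(−1)^(ℓ−1), product (−1)^93 = -1.
The Jacobi symbol (67|97) = -1 (Zolotarev) agrees.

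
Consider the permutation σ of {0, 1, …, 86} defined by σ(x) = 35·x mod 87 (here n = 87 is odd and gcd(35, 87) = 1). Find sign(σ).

Orbit of 7 under x↦35x: [7, 71, 49, 62, 82, 86, 52]… (length divides ord_87(35)).
Decompose π into cycles: lengths [14, 14, 14, 14, 14, 14, 2, 1] (8 cycles, including the fixed point 0).
sign(π) = (−1)^{n − #cycles} = (−1)^{87−8} = (−1)^79 = -1.
Check: (35/87) = -1 by Zolotarev.

-1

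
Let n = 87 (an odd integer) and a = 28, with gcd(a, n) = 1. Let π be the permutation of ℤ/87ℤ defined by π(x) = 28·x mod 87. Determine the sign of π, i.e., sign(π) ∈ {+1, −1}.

Orbit of 1 under x↦28x: [1, 28]… (length divides ord_87(28)).
π_28 has 45 disjoint cycles with lengths [2, 2, 2, 2, 2, 2, 2, 2, 2, 2, 2, 2, 2, 2, 2, 2, 2, 2, 2, 2, 2, 2, 2, 2, 2, 2, 2, 2, 2, 2, 2, 2, 2, 2, 2, 2, 2, 2, 2, 2, 2, 2, 1, 1, 1] on {0,…,86}.
sign(π) = (−1)^{n − #cycles} = (−1)^{87−45} = (−1)^42 = +1.

+1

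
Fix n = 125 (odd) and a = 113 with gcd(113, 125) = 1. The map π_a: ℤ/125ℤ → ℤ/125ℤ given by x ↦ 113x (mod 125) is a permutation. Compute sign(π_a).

Orbit of 18 under x↦113x: [18, 34, 92, 21, 123, 24, 87]… (length divides ord_125(113)).
4 cycles of lengths [100, 20, 4, 1].
With 4 cycles on 125 points, sign = (−1)^{125−4} = -1.
The Jacobi symbol (113|125) = -1 (Zolotarev) agrees.

-1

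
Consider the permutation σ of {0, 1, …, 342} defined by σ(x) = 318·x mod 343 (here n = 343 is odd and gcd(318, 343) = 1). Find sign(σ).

Orbit of 183 under x↦318x: [183, 227, 156, 216, 88, 201, 120]… (length divides ord_343(318)).
The orbit structure of x ↦ 318x mod 343: 4 orbits of sizes [294, 42, 6, 1].
sign(π) = (−1)^{n − #cycles} = (−1)^{343−4} = (−1)^339 = -1.
Check: (318/343) = -1 by Zolotarev.

-1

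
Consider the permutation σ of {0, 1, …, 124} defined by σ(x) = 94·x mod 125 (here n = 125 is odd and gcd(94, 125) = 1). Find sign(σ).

Trace 84: π^k(84) = [84, 21, 99, 56, 14, 66, 79] for k=0..6.
π_94 has 7 disjoint cycles with lengths [50, 50, 10, 10, 2, 2, 1] on {0,…,124}.
sign(π) = (−1)^{n − #cycles} = (−1)^{125−7} = (−1)^118 = +1.
Check: (94/125) = +1 by Zolotarev.

+1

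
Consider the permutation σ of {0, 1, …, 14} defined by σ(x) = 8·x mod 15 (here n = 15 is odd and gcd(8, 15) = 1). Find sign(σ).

Start at x=8: 8 → 4 → 2 → 1 → 8 (one orbit).
Cycle lengths of π_8 on ℤ/15ℤ: [4, 4, 4, 2, 1]; 5 cycles in total.
n − c = 15 − 5 = 10; sign = (−1)^10 = +1.
Via Zolotarev, sign(π_{8}) = (8|15) = +1.

+1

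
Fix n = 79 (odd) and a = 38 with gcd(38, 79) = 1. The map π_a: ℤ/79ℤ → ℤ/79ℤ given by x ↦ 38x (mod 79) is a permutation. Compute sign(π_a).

+1

Trace 1: π^k(1) = [1, 38, 22, 46, 10, 64, 62] for k=0..6.
Decompose π into cycles: lengths [13, 13, 13, 13, 13, 13, 1] (7 cycles, including the fixed point 0).
79 − 7 = 72 transpositions; sign(π) = (−1)^72 = +1.
Zolotarev: (38|79) = +1, matching the cycle-count sign.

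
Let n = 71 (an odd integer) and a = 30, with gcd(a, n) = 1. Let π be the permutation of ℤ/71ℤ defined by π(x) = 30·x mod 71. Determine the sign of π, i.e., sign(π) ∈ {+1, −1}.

Trace 1: π^k(1) = [1, 30, 48, 20, 32, 37, 45] for k=0..6.
Decompose π into cycles: lengths [7, 7, 7, 7, 7, 7, 7, 7, 7, 7, 1] (11 cycles, including the fixed point 0).
71 − 11 = 60 transpositions; sign(π) = (−1)^60 = +1.
The Jacobi symbol (30|71) = +1 (Zolotarev) agrees.

+1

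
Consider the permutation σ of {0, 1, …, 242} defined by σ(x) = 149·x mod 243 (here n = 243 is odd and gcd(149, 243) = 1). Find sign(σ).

Start at x=154: 154 → 104 → 187 → 161 → 175 → 74 → 91 → … (one orbit).
The orbit structure of x ↦ 149x mod 243: 6 orbits of sizes [162, 54, 18, 6, 2, 1].
n − c = 243 − 6 = 237; sign = (−1)^237 = -1.

-1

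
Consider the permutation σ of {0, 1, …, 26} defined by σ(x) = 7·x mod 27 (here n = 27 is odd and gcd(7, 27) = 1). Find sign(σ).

+1

Orbit of 25 under x↦7x: [25, 13, 10, 16, 4, 1, 7]… (length divides ord_27(7)).
Decompose π into cycles: lengths [9, 9, 3, 3, 1, 1, 1] (7 cycles, including the fixed point 0).
Σ(ℓ_i−1) = 27−7 = 20; sign = (−1)^20 = +1.
(7|27)_J = +1 (Zolotarev's lemma cross-check).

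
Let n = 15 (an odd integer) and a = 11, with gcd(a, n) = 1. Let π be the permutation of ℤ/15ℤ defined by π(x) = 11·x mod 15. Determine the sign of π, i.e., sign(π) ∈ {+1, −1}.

-1

Start at x=1: 1 → 11 → 1 (one orbit).
The orbit structure of x ↦ 11x mod 15: 10 orbits of sizes [2, 2, 2, 2, 2, 1, 1, 1, 1, 1].
With 10 cycles on 15 points, sign = (−1)^{15−10} = -1.
Via Zolotarev, sign(π_{11}) = (11|15) = -1.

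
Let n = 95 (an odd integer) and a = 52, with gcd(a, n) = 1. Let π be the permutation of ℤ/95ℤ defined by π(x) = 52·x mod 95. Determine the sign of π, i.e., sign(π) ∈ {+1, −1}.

+1

Trace 2: π^k(2) = [2, 9, 88, 16, 72, 39, 33] for k=0..6.
Cycle lengths of π_52 on ℤ/95ℤ: [36, 36, 18, 4, 1]; 5 cycles in total.
5 cycles on 95: each ℓ→(−1)^(ℓ−1), product (−1)^90 = +1.
(52|95)_J = +1 (Zolotarev's lemma cross-check).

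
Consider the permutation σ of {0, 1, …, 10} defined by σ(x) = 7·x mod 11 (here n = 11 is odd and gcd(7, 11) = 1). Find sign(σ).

-1

Orbit of 2 under x↦7x: [2, 3, 10, 4, 6, 9, 8]… (length divides ord_11(7)).
The orbit structure of x ↦ 7x mod 11: 2 orbits of sizes [10, 1].
Σ(ℓ_i−1) = 11−2 = 9; sign = (−1)^9 = -1.
Check: (7/11) = -1 by Zolotarev.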